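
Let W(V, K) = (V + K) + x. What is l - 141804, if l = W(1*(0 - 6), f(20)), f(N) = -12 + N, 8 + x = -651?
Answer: -142461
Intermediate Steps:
x = -659 (x = -8 - 651 = -659)
W(V, K) = -659 + K + V (W(V, K) = (V + K) - 659 = (K + V) - 659 = -659 + K + V)
l = -657 (l = -659 + (-12 + 20) + 1*(0 - 6) = -659 + 8 + 1*(-6) = -659 + 8 - 6 = -657)
l - 141804 = -657 - 141804 = -142461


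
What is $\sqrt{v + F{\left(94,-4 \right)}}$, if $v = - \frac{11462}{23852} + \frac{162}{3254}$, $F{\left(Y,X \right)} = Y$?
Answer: $\frac{\sqrt{35228796705885714}}{19403602} \approx 9.6731$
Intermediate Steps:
$v = - \frac{8358331}{19403602}$ ($v = \left(-11462\right) \frac{1}{23852} + 162 \cdot \frac{1}{3254} = - \frac{5731}{11926} + \frac{81}{1627} = - \frac{8358331}{19403602} \approx -0.43076$)
$\sqrt{v + F{\left(94,-4 \right)}} = \sqrt{- \frac{8358331}{19403602} + 94} = \sqrt{\frac{1815580257}{19403602}} = \frac{\sqrt{35228796705885714}}{19403602}$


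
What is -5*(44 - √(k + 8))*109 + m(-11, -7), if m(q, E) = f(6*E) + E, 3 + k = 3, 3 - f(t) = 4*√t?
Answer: -23984 + 1090*√2 - 4*I*√42 ≈ -22443.0 - 25.923*I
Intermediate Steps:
f(t) = 3 - 4*√t
k = 0 (k = -3 + 3 = 0)
m(q, E) = 3 + E - 4*√6*√E (m(q, E) = (3 - 4*√6*√E) + E = 3 + E - 4*√6*√E)
-5*(44 - √(k + 8))*109 + m(-11, -7) = -5*(44 - √(0 + 8))*109 + (3 - 7 - 4*√6*√(-7)) = -5*(44 - √8)*109 + (3 - 7 - 4*√6*I*√7) = -5*(44 - 2*√2)*109 + (3 - 7 - 4*I*√42) = -5*(44 - 2*√2)*109 + (-4 - 4*I*√42) = (-220 + 10*√2)*109 + (-4 - 4*I*√42) = (-23980 + 1090*√2) + (-4 - 4*I*√42) = -23984 + 1090*√2 - 4*I*√42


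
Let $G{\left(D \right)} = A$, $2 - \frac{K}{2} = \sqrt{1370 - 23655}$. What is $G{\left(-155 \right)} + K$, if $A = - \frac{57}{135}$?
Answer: $\frac{161}{45} - 2 i \sqrt{22285} \approx 3.5778 - 298.56 i$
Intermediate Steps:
$K = 4 - 2 i \sqrt{22285}$ ($K = 4 - 2 \sqrt{1370 - 23655} = 4 - 2 \sqrt{-22285} = 4 - 2 i \sqrt{22285} \approx 4.0 - 298.56 i$)
$A = - \frac{19}{45}$ ($A = \left(-57\right) \frac{1}{135} = - \frac{19}{45} \approx -0.42222$)
$G{\left(D \right)} = - \frac{19}{45}$
$G{\left(-155 \right)} + K = - \frac{19}{45} + \left(4 - 2 i \sqrt{22285}\right) = \frac{161}{45} - 2 i \sqrt{22285}$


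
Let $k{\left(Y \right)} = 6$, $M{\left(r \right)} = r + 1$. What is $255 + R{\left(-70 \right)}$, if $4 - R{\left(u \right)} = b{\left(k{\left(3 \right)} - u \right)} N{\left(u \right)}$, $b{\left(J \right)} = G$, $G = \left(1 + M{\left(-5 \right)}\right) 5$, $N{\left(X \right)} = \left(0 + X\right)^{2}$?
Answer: $73759$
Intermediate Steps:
$M{\left(r \right)} = 1 + r$
$N{\left(X \right)} = X^{2}$
$G = -15$ ($G = \left(1 + \left(1 - 5\right)\right) 5 = \left(1 - 4\right) 5 = \left(-3\right) 5 = -15$)
$b{\left(J \right)} = -15$
$R{\left(u \right)} = 4 + 15 u^{2}$ ($R{\left(u \right)} = 4 - - 15 u^{2} = 4 + 15 u^{2}$)
$255 + R{\left(-70 \right)} = 255 + \left(4 + 15 \left(-70\right)^{2}\right) = 255 + \left(4 + 15 \cdot 4900\right) = 255 + \left(4 + 73500\right) = 255 + 73504 = 73759$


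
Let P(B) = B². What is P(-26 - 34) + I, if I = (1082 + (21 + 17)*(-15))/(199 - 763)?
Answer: 507472/141 ≈ 3599.1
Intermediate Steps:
I = -128/141 (I = (1082 + 38*(-15))/(-564) = (1082 - 570)*(-1/564) = 512*(-1/564) = -128/141 ≈ -0.90780)
P(-26 - 34) + I = (-26 - 34)² - 128/141 = (-60)² - 128/141 = 3600 - 128/141 = 507472/141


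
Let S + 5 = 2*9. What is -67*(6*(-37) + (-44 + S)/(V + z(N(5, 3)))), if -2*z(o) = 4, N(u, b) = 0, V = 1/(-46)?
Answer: 41540/3 ≈ 13847.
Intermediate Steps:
V = -1/46 ≈ -0.021739
z(o) = -2 (z(o) = -½*4 = -2)
S = 13 (S = -5 + 2*9 = -5 + 18 = 13)
-67*(6*(-37) + (-44 + S)/(V + z(N(5, 3)))) = -67*(6*(-37) + (-44 + 13)/(-1/46 - 2)) = -67*(-222 - 31/(-93/46)) = -67*(-222 - 31*(-46/93)) = -67*(-222 + 46/3) = -67*(-620/3) = 41540/3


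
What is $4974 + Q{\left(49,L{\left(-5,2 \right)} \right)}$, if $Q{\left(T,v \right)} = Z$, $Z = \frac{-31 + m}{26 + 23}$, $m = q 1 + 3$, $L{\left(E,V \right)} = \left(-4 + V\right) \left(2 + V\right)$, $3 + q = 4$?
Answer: $\frac{243699}{49} \approx 4973.4$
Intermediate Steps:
$q = 1$ ($q = -3 + 4 = 1$)
$m = 4$ ($m = 1 \cdot 1 + 3 = 1 + 3 = 4$)
$Z = - \frac{27}{49}$ ($Z = \frac{-31 + 4}{26 + 23} = - \frac{27}{49} \approx -0.55102$)
$Q{\left(T,v \right)} = - \frac{27}{49}$
$4974 + Q{\left(49,L{\left(-5,2 \right)} \right)} = 4974 - \frac{27}{49} = \frac{243699}{49}$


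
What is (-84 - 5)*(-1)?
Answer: 89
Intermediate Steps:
(-84 - 5)*(-1) = -89*(-1) = 89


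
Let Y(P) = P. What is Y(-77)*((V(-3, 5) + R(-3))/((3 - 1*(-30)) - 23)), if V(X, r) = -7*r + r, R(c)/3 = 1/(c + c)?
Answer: 4697/20 ≈ 234.85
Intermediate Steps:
R(c) = 3/(2*c) (R(c) = 3/(c + c) = 3/((2*c)) = 3*(1/(2*c)) = 3/(2*c))
V(X, r) = -6*r
Y(-77)*((V(-3, 5) + R(-3))/((3 - 1*(-30)) - 23)) = -77*(-6*5 + (3/2)/(-3))/((3 - 1*(-30)) - 23) = -77*(-30 + (3/2)*(-⅓))/((3 + 30) - 23) = -77*(-30 - ½)/(33 - 23) = -(-4697)/(2*10) = -77*(-61/20) = 4697/20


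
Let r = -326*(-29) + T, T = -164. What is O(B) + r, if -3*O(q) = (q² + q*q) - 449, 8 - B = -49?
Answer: 21821/3 ≈ 7273.7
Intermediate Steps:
r = 9290 (r = -326*(-29) - 164 = 9454 - 164 = 9290)
B = 57 (B = 8 - 1*(-49) = 8 + 49 = 57)
O(q) = 449/3 - 2*q²/3 (O(q) = -((q² + q*q) - 449)/3 = -((q² + q²) - 449)/3 = -(2*q² - 449)/3 = -(-449 + 2*q²)/3 = 449/3 - 2*q²/3)
O(B) + r = (449/3 - ⅔*57²) + 9290 = (449/3 - ⅔*3249) + 9290 = (449/3 - 2166) + 9290 = -6049/3 + 9290 = 21821/3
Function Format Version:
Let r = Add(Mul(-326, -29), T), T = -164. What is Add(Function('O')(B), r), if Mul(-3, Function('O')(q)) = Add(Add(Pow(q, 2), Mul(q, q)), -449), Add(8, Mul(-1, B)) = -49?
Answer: Rational(21821, 3) ≈ 7273.7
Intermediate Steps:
r = 9290 (r = Add(Mul(-326, -29), -164) = Add(9454, -164) = 9290)
B = 57 (B = Add(8, Mul(-1, -49)) = Add(8, 49) = 57)
Function('O')(q) = Add(Rational(449, 3), Mul(Rational(-2, 3), Pow(q, 2))) (Function('O')(q) = Mul(Rational(-1, 3), Add(Add(Pow(q, 2), Mul(q, q)), -449)) = Mul(Rational(-1, 3), Add(Add(Pow(q, 2), Pow(q, 2)), -449)) = Mul(Rational(-1, 3), Add(Mul(2, Pow(q, 2)), -449)) = Mul(Rational(-1, 3), Add(-449, Mul(2, Pow(q, 2)))) = Add(Rational(449, 3), Mul(Rational(-2, 3), Pow(q, 2))))
Add(Function('O')(B), r) = Add(Add(Rational(449, 3), Mul(Rational(-2, 3), Pow(57, 2))), 9290) = Add(Add(Rational(449, 3), Mul(Rational(-2, 3), 3249)), 9290) = Add(Add(Rational(449, 3), -2166), 9290) = Add(Rational(-6049, 3), 9290) = Rational(21821, 3)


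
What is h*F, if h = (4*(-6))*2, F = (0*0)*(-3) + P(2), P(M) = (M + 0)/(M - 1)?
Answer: -96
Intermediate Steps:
P(M) = M/(-1 + M)
F = 2 (F = (0*0)*(-3) + 2/(-1 + 2) = 0*(-3) + 2/1 = 0 + 2*1 = 0 + 2 = 2)
h = -48 (h = -24*2 = -48)
h*F = -48*2 = -96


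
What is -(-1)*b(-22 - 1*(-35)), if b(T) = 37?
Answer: 37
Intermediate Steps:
-(-1)*b(-22 - 1*(-35)) = -(-1)*37 = -1*(-37) = 37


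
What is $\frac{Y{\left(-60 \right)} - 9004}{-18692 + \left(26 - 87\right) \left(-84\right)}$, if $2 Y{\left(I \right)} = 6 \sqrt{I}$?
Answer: $\frac{2251}{3392} - \frac{3 i \sqrt{15}}{6784} \approx 0.66362 - 0.0017127 i$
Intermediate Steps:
$Y{\left(I \right)} = 3 \sqrt{I}$ ($Y{\left(I \right)} = \frac{6 \sqrt{I}}{2} = 3 \sqrt{I}$)
$\frac{Y{\left(-60 \right)} - 9004}{-18692 + \left(26 - 87\right) \left(-84\right)} = \frac{3 \sqrt{-60} - 9004}{-18692 + \left(26 - 87\right) \left(-84\right)} = \frac{3 \cdot 2 i \sqrt{15} - 9004}{-18692 - -5124} = \frac{6 i \sqrt{15} - 9004}{-18692 + 5124} = \frac{-9004 + 6 i \sqrt{15}}{-13568} = \left(-9004 + 6 i \sqrt{15}\right) \left(- \frac{1}{13568}\right) = \frac{2251}{3392} - \frac{3 i \sqrt{15}}{6784}$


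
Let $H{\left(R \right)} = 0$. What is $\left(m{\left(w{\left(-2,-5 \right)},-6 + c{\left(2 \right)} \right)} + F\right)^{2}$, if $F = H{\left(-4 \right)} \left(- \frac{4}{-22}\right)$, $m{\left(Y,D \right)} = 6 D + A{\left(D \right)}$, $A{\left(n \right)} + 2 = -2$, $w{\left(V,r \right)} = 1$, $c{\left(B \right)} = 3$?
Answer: $484$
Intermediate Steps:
$A{\left(n \right)} = -4$ ($A{\left(n \right)} = -2 - 2 = -4$)
$m{\left(Y,D \right)} = -4 + 6 D$ ($m{\left(Y,D \right)} = 6 D - 4 = -4 + 6 D$)
$F = 0$ ($F = 0 \left(- \frac{4}{-22}\right) = 0 \left(\left(-4\right) \left(- \frac{1}{22}\right)\right) = 0 \cdot \frac{2}{11} = 0$)
$\left(m{\left(w{\left(-2,-5 \right)},-6 + c{\left(2 \right)} \right)} + F\right)^{2} = \left(\left(-4 + 6 \left(-6 + 3\right)\right) + 0\right)^{2} = \left(\left(-4 + 6 \left(-3\right)\right) + 0\right)^{2} = \left(\left(-4 - 18\right) + 0\right)^{2} = \left(-22 + 0\right)^{2} = \left(-22\right)^{2} = 484$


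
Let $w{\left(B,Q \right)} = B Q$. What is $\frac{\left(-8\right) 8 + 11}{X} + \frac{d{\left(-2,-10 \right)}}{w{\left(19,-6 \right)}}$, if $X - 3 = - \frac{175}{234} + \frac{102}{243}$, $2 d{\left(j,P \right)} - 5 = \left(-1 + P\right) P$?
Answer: $- \frac{26096009}{1282956} \approx -20.341$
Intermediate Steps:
$d{\left(j,P \right)} = \frac{5}{2} + \frac{P \left(-1 + P\right)}{2}$ ($d{\left(j,P \right)} = \frac{5}{2} + \frac{\left(-1 + P\right) P}{2} = \frac{5}{2} + \frac{P \left(-1 + P\right)}{2}$)
$X = \frac{5627}{2106}$ ($X = 3 + \left(- \frac{175}{234} + \frac{102}{243}\right) = 3 + \left(\left(-175\right) \frac{1}{234} + 102 \cdot \frac{1}{243}\right) = 3 + \left(- \frac{175}{234} + \frac{34}{81}\right) = 3 - \frac{691}{2106} = \frac{5627}{2106} \approx 2.6719$)
$\frac{\left(-8\right) 8 + 11}{X} + \frac{d{\left(-2,-10 \right)}}{w{\left(19,-6 \right)}} = \frac{\left(-8\right) 8 + 11}{\frac{5627}{2106}} + \frac{\frac{5}{2} + \frac{\left(-10\right)^{2}}{2} - -5}{19 \left(-6\right)} = \left(-64 + 11\right) \frac{2106}{5627} + \frac{\frac{5}{2} + \frac{1}{2} \cdot 100 + 5}{-114} = \left(-53\right) \frac{2106}{5627} + \left(\frac{5}{2} + 50 + 5\right) \left(- \frac{1}{114}\right) = - \frac{111618}{5627} + \frac{115}{2} \left(- \frac{1}{114}\right) = - \frac{111618}{5627} - \frac{115}{228} = - \frac{26096009}{1282956}$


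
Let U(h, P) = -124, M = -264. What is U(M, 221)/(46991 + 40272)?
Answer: -124/87263 ≈ -0.0014210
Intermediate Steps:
U(M, 221)/(46991 + 40272) = -124/(46991 + 40272) = -124/87263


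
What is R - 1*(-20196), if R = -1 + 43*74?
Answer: 23377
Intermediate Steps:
R = 3181 (R = -1 + 3182 = 3181)
R - 1*(-20196) = 3181 - 1*(-20196) = 3181 + 20196 = 23377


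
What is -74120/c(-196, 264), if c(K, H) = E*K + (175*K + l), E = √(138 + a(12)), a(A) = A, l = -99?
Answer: 2549653880/1177528801 - 72637600*√6/1177528801 ≈ 2.0142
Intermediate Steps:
E = 5*√6 (E = √(138 + 12) = √150 = 5*√6 ≈ 12.247)
c(K, H) = -99 + 175*K + 5*K*√6 (c(K, H) = (5*√6)*K + (175*K - 99) = 5*K*√6 + (-99 + 175*K) = -99 + 175*K + 5*K*√6)
-74120/c(-196, 264) = -74120/(-99 + 175*(-196) + 5*(-196)*√6) = -74120/(-99 - 34300 - 980*√6) = -74120/(-34399 - 980*√6)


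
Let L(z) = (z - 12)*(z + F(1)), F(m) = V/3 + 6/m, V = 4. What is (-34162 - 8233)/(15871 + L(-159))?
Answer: -42395/41806 ≈ -1.0141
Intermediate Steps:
F(m) = 4/3 + 6/m
L(z) = (-12 + z)*(22/3 + z) (L(z) = (z - 12)*(z + (4/3 + 6/1)) = (-12 + z)*(z + (4/3 + 6*1)) = (-12 + z)*(z + (4/3 + 6)) = (-12 + z)*(z + 22/3) = (-12 + z)*(22/3 + z))
(-34162 - 8233)/(15871 + L(-159)) = (-34162 - 8233)/(15871 + (-88 + (-159)² - 14/3*(-159))) = -42395/(15871 + (-88 + 25281 + 742)) = -42395/(15871 + 25935) = -42395/41806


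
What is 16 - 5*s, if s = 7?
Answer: -19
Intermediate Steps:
16 - 5*s = 16 - 5*7 = 16 - 35 = -19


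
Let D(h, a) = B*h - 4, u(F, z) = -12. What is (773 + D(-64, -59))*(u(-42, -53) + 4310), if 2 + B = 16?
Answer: -545846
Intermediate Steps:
B = 14 (B = -2 + 16 = 14)
D(h, a) = -4 + 14*h (D(h, a) = 14*h - 4 = -4 + 14*h)
(773 + D(-64, -59))*(u(-42, -53) + 4310) = (773 + (-4 + 14*(-64)))*(-12 + 4310) = (773 + (-4 - 896))*4298 = (773 - 900)*4298 = -127*4298 = -545846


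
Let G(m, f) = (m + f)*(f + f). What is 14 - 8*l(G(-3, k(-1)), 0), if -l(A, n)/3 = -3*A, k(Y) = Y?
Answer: -562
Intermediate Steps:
G(m, f) = 2*f*(f + m) (G(m, f) = (f + m)*(2*f) = 2*f*(f + m))
l(A, n) = 9*A (l(A, n) = -(-9)*A = 9*A)
14 - 8*l(G(-3, k(-1)), 0) = 14 - 72*2*(-1)*(-1 - 3) = 14 - 72*2*(-1)*(-4) = 14 - 72*8 = 14 - 8*72 = 14 - 576 = -562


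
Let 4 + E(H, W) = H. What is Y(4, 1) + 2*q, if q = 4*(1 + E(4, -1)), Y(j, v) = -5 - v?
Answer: 2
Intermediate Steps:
E(H, W) = -4 + H
q = 4 (q = 4*(1 + (-4 + 4)) = 4*(1 + 0) = 4*1 = 4)
Y(4, 1) + 2*q = (-5 - 1*1) + 2*4 = (-5 - 1) + 8 = -6 + 8 = 2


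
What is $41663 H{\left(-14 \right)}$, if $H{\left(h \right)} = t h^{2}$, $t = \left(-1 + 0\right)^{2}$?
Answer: $8165948$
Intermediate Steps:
$t = 1$ ($t = \left(-1\right)^{2} = 1$)
$H{\left(h \right)} = h^{2}$ ($H{\left(h \right)} = 1 h^{2} = h^{2}$)
$41663 H{\left(-14 \right)} = 41663 \left(-14\right)^{2} = 41663 \cdot 196 = 8165948$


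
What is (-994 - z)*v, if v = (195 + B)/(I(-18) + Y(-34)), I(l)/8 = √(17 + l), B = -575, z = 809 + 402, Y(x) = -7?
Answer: -5865300/113 - 6703200*I/113 ≈ -51905.0 - 59320.0*I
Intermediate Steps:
z = 1211
I(l) = 8*√(17 + l)
v = -380*(-7 - 8*I)/113 (v = (195 - 575)/(8*√(17 - 18) - 7) = -380/(8*√(-1) - 7) = -380/(8*I - 7) = -380*(-7 - 8*I)/113 ≈ 23.54 + 26.903*I)
(-994 - z)*v = (-994 - 1*1211)*(2660/113 + 3040*I/113) = (-994 - 1211)*(2660/113 + 3040*I/113) = -2205*(2660/113 + 3040*I/113) = -5865300/113 - 6703200*I/113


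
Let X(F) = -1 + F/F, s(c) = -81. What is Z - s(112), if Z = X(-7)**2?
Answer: 81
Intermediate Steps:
X(F) = 0 (X(F) = -1 + 1 = 0)
Z = 0 (Z = 0**2 = 0)
Z - s(112) = 0 - 1*(-81) = 0 + 81 = 81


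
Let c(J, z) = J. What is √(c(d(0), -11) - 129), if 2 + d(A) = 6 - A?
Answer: 5*I*√5 ≈ 11.18*I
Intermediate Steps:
d(A) = 4 - A (d(A) = -2 + (6 - A) = 4 - A)
√(c(d(0), -11) - 129) = √((4 - 1*0) - 129) = √((4 + 0) - 129) = √(4 - 129) = √(-125) = 5*I*√5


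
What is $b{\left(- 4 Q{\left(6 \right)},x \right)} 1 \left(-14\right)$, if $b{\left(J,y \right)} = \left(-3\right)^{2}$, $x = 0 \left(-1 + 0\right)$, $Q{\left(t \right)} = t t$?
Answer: $-126$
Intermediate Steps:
$Q{\left(t \right)} = t^{2}$
$x = 0$ ($x = 0 \left(-1\right) = 0$)
$b{\left(J,y \right)} = 9$
$b{\left(- 4 Q{\left(6 \right)},x \right)} 1 \left(-14\right) = 9 \cdot 1 \left(-14\right) = 9 \left(-14\right) = -126$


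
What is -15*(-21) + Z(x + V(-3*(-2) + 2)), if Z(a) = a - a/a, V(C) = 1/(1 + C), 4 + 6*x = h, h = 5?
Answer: 5657/18 ≈ 314.28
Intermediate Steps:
x = ⅙ (x = -⅔ + (⅙)*5 = -⅔ + ⅚ = ⅙ ≈ 0.16667)
Z(a) = -1 + a (Z(a) = a - 1*1 = a - 1 = -1 + a)
-15*(-21) + Z(x + V(-3*(-2) + 2)) = -15*(-21) + (-1 + (⅙ + 1/(1 + (-3*(-2) + 2)))) = 315 + (-1 + (⅙ + 1/(1 + (6 + 2)))) = 315 + (-1 + (⅙ + 1/(1 + 8))) = 315 + (-1 + (⅙ + 1/9)) = 315 + (-1 + (⅙ + ⅑)) = 315 + (-1 + 5/18) = 315 - 13/18 = 5657/18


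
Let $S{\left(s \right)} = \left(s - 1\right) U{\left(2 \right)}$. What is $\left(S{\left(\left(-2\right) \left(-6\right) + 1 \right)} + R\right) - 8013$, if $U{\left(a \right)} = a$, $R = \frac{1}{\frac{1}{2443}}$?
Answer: $-5546$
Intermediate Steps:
$R = 2443$ ($R = \frac{1}{\frac{1}{2443}} = 2443$)
$S{\left(s \right)} = -2 + 2 s$ ($S{\left(s \right)} = \left(s - 1\right) 2 = \left(-1 + s\right) 2 = -2 + 2 s$)
$\left(S{\left(\left(-2\right) \left(-6\right) + 1 \right)} + R\right) - 8013 = \left(\left(-2 + 2 \left(\left(-2\right) \left(-6\right) + 1\right)\right) + 2443\right) - 8013 = \left(\left(-2 + 2 \left(12 + 1\right)\right) + 2443\right) - 8013 = \left(\left(-2 + 2 \cdot 13\right) + 2443\right) - 8013 = \left(\left(-2 + 26\right) + 2443\right) - 8013 = \left(24 + 2443\right) - 8013 = 2467 - 8013 = -5546$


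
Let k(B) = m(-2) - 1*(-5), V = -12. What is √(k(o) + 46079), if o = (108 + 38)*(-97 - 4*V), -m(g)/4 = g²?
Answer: 2*√11517 ≈ 214.63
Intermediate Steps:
m(g) = -4*g²
o = -7154 (o = (108 + 38)*(-97 - 4*(-12)) = 146*(-97 + 48) = 146*(-49) = -7154)
k(B) = -11 (k(B) = -4*(-2)² - 1*(-5) = -4*4 + 5 = -16 + 5 = -11)
√(k(o) + 46079) = √(-11 + 46079) = √46068 = 2*√11517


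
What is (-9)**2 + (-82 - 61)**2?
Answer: 20530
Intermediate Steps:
(-9)**2 + (-82 - 61)**2 = 81 + (-143)**2 = 81 + 20449 = 20530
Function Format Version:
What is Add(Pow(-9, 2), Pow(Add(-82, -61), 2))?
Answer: 20530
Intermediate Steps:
Add(Pow(-9, 2), Pow(Add(-82, -61), 2)) = Add(81, Pow(-143, 2)) = Add(81, 20449) = 20530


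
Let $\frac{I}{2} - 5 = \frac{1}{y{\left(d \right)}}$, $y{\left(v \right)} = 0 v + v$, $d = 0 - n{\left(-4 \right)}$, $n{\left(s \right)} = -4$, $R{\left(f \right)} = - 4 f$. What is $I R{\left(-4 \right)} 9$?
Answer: $1512$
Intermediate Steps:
$d = 4$ ($d = 0 - -4 = 0 + 4 = 4$)
$y{\left(v \right)} = v$ ($y{\left(v \right)} = 0 + v = v$)
$I = \frac{21}{2}$ ($I = 10 + \frac{2}{4} = 10 + 2 \cdot \frac{1}{4} = 10 + \frac{1}{2} = \frac{21}{2} \approx 10.5$)
$I R{\left(-4 \right)} 9 = \frac{21 \left(\left(-4\right) \left(-4\right)\right)}{2} \cdot 9 = \frac{21}{2} \cdot 16 \cdot 9 = 168 \cdot 9 = 1512$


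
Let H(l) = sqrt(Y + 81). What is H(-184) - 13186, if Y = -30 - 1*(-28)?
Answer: -13186 + sqrt(79) ≈ -13177.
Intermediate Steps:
Y = -2 (Y = -30 + 28 = -2)
H(l) = sqrt(79) (H(l) = sqrt(-2 + 81) = sqrt(79))
H(-184) - 13186 = sqrt(79) - 13186 = -13186 + sqrt(79)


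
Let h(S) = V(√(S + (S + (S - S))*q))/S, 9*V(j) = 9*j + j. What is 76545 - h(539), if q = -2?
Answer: 76545 - 10*I*√11/693 ≈ 76545.0 - 0.047859*I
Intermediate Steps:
V(j) = 10*j/9 (V(j) = (9*j + j)/9 = (10*j)/9 = 10*j/9)
h(S) = 10*√(-S)/(9*S) (h(S) = (10*√(S + (S + (S - S))*(-2))/9)/S = (10*√(S + (S + 0)*(-2))/9)/S = (10*√(S + S*(-2))/9)/S = (10*√(S - 2*S)/9)/S = (10*√(-S)/9)/S = 10*√(-S)/(9*S))
76545 - h(539) = 76545 - (-10)/(9*√(-1*539)) = 76545 - (-10)/(9*√(-539)) = 76545 - (-10)*(-I*√11/77)/9 = 76545 - 10*I*√11/693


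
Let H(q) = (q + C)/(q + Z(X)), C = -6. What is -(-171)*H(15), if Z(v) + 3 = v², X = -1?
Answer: 1539/13 ≈ 118.38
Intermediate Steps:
Z(v) = -3 + v²
H(q) = (-6 + q)/(-2 + q) (H(q) = (q - 6)/(q + (-3 + (-1)²)) = (-6 + q)/(q + (-3 + 1)) = (-6 + q)/(q - 2) = (-6 + q)/(-2 + q))
-(-171)*H(15) = -(-171)*(-6 + 15)/(-2 + 15) = -(-171)*9/13 = -171*(-9/13) = 1539/13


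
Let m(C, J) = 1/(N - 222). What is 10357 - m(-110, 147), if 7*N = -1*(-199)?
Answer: 14033742/1355 ≈ 10357.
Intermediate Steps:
N = 199/7 (N = (-1*(-199))/7 = (1/7)*199 = 199/7 ≈ 28.429)
m(C, J) = -7/1355 (m(C, J) = 1/(199/7 - 222) = 1/(-1355/7) = -7/1355)
10357 - m(-110, 147) = 10357 - 1*(-7/1355) = 10357 + 7/1355 = 14033742/1355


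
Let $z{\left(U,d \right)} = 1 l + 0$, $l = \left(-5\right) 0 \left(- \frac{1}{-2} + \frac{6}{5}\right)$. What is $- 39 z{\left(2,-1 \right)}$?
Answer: $0$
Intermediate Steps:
$l = 0$ ($l = 0 \left(\left(-1\right) \left(- \frac{1}{2}\right) + 6 \cdot \frac{1}{5}\right) = 0 \left(\frac{1}{2} + \frac{6}{5}\right) = 0 \cdot \frac{17}{10} = 0$)
$z{\left(U,d \right)} = 0$ ($z{\left(U,d \right)} = 1 \cdot 0 + 0 = 0 + 0 = 0$)
$- 39 z{\left(2,-1 \right)} = \left(-39\right) 0 = 0$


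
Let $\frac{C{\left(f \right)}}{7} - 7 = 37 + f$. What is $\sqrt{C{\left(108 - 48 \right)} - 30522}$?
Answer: $i \sqrt{29794} \approx 172.61 i$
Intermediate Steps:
$C{\left(f \right)} = 308 + 7 f$ ($C{\left(f \right)} = 49 + 7 \left(37 + f\right) = 49 + \left(259 + 7 f\right) = 308 + 7 f$)
$\sqrt{C{\left(108 - 48 \right)} - 30522} = \sqrt{\left(308 + 7 \left(108 - 48\right)\right) - 30522} = \sqrt{\left(308 + 7 \cdot 60\right) - 30522} = \sqrt{\left(308 + 420\right) - 30522} = \sqrt{728 - 30522} = \sqrt{-29794} = i \sqrt{29794}$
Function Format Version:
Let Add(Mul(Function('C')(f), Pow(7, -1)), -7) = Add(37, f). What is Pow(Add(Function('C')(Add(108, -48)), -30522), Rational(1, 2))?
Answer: Mul(I, Pow(29794, Rational(1, 2))) ≈ Mul(172.61, I)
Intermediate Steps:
Function('C')(f) = Add(308, Mul(7, f)) (Function('C')(f) = Add(49, Mul(7, Add(37, f))) = Add(49, Add(259, Mul(7, f))) = Add(308, Mul(7, f)))
Pow(Add(Function('C')(Add(108, -48)), -30522), Rational(1, 2)) = Pow(Add(Add(308, Mul(7, Add(108, -48))), -30522), Rational(1, 2)) = Pow(Add(Add(308, Mul(7, 60)), -30522), Rational(1, 2)) = Pow(Add(Add(308, 420), -30522), Rational(1, 2)) = Pow(Add(728, -30522), Rational(1, 2)) = Pow(-29794, Rational(1, 2)) = Mul(I, Pow(29794, Rational(1, 2)))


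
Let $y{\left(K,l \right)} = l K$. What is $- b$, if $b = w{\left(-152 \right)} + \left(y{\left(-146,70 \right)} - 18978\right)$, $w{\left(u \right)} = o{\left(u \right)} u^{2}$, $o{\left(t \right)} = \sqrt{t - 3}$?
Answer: $29198 - 23104 i \sqrt{155} \approx 29198.0 - 2.8764 \cdot 10^{5} i$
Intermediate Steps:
$y{\left(K,l \right)} = K l$
$o{\left(t \right)} = \sqrt{-3 + t}$
$w{\left(u \right)} = u^{2} \sqrt{-3 + u}$ ($w{\left(u \right)} = \sqrt{-3 + u} u^{2} = u^{2} \sqrt{-3 + u}$)
$b = -29198 + 23104 i \sqrt{155}$ ($b = \left(-152\right)^{2} \sqrt{-3 - 152} - 29198 = 23104 \sqrt{-155} - 29198 = 23104 i \sqrt{155} - 29198 = -29198 + 23104 i \sqrt{155} \approx -29198.0 + 2.8764 \cdot 10^{5} i$)
$- b = - (-29198 + 23104 i \sqrt{155}) = 29198 - 23104 i \sqrt{155}$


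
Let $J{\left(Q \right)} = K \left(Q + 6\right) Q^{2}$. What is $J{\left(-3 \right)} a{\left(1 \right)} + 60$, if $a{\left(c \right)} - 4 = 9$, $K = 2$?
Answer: $762$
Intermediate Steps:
$J{\left(Q \right)} = Q^{2} \left(12 + 2 Q\right)$ ($J{\left(Q \right)} = 2 \left(Q + 6\right) Q^{2} = 2 \left(6 + Q\right) Q^{2} = \left(12 + 2 Q\right) Q^{2} = Q^{2} \left(12 + 2 Q\right)$)
$a{\left(c \right)} = 13$ ($a{\left(c \right)} = 4 + 9 = 13$)
$J{\left(-3 \right)} a{\left(1 \right)} + 60 = 2 \left(-3\right)^{2} \left(6 - 3\right) 13 + 60 = 2 \cdot 9 \cdot 3 \cdot 13 + 60 = 54 \cdot 13 + 60 = 702 + 60 = 762$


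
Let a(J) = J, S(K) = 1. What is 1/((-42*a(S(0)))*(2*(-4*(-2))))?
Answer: -1/672 ≈ -0.0014881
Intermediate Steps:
1/((-42*a(S(0)))*(2*(-4*(-2)))) = 1/((-42*1)*(2*(-4*(-2)))) = 1/(-84*8) = 1/(-42*16) = 1/(-672) = -1/672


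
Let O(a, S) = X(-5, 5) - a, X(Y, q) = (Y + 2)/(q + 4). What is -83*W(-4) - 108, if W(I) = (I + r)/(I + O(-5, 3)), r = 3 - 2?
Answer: 531/2 ≈ 265.50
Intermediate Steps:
X(Y, q) = (2 + Y)/(4 + q)
O(a, S) = -1/3 - a (O(a, S) = (2 - 5)/(4 + 5) - a = -3/9 - a = (1/9)*(-3) - a = -1/3 - a)
r = 1
W(I) = (1 + I)/(14/3 + I) (W(I) = (I + 1)/(I + (-1/3 - 1*(-5))) = (1 + I)/(I + (-1/3 + 5)) = (1 + I)/(I + 14/3) = (1 + I)/(14/3 + I))
-83*W(-4) - 108 = -249*(1 - 4)/(14 + 3*(-4)) - 108 = -249*(-3)/(14 - 12) - 108 = -249*(-3)/2 - 108 = -83*(-9/2) - 108 = 747/2 - 108 = 531/2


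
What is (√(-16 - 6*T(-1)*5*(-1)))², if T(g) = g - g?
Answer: -16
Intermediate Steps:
T(g) = 0
(√(-16 - 6*T(-1)*5*(-1)))² = (√(-16 - 0*5*(-1)))² = (√(-16 - 0*(-5)))² = (√(-16 - 6*0))² = (√(-16 + 0))² = (√(-16))² = (4*I)² = -16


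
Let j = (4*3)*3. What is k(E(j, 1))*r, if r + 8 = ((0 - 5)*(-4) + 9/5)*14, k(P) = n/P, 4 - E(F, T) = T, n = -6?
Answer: -2972/5 ≈ -594.40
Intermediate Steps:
j = 36 (j = 12*3 = 36)
E(F, T) = 4 - T
k(P) = -6/P
r = 1486/5 (r = -8 + ((0 - 5)*(-4) + 9/5)*14 = -8 + (-5*(-4) + 9*(⅕))*14 = -8 + (20 + 9/5)*14 = -8 + (109/5)*14 = -8 + 1526/5 = 1486/5 ≈ 297.20)
k(E(j, 1))*r = -6/(4 - 1*1)*(1486/5) = -6/(4 - 1)*(1486/5) = -6/3*(1486/5) = -6*⅓*(1486/5) = -2*1486/5 = -2972/5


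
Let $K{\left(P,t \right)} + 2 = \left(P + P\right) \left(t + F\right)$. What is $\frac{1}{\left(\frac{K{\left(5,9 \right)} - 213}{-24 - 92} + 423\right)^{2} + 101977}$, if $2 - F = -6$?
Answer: $\frac{13456}{3784289281} \approx 3.5558 \cdot 10^{-6}$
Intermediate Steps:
$F = 8$ ($F = 2 - -6 = 2 + 6 = 8$)
$K{\left(P,t \right)} = -2 + 2 P \left(8 + t\right)$ ($K{\left(P,t \right)} = -2 + \left(P + P\right) \left(t + 8\right) = -2 + 2 P \left(8 + t\right)$)
$\frac{1}{\left(\frac{K{\left(5,9 \right)} - 213}{-24 - 92} + 423\right)^{2} + 101977} = \frac{1}{\left(\frac{\left(-2 + 16 \cdot 5 + 2 \cdot 5 \cdot 9\right) - 213}{-24 - 92} + 423\right)^{2} + 101977} = \frac{1}{\left(\frac{\left(-2 + 80 + 90\right) - 213}{-116} + 423\right)^{2} + 101977} = \frac{1}{\left(\left(168 - 213\right) \left(- \frac{1}{116}\right) + 423\right)^{2} + 101977} = \frac{1}{\left(\left(-45\right) \left(- \frac{1}{116}\right) + 423\right)^{2} + 101977} = \frac{1}{\left(\frac{45}{116} + 423\right)^{2} + 101977} = \frac{1}{\left(\frac{49113}{116}\right)^{2} + 101977} = \frac{1}{\frac{2412086769}{13456} + 101977} = \frac{1}{\frac{3784289281}{13456}} = \frac{13456}{3784289281}$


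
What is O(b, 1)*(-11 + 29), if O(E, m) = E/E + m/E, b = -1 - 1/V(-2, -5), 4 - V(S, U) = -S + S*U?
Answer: -18/7 ≈ -2.5714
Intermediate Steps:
V(S, U) = 4 + S - S*U (V(S, U) = 4 - (-S + S*U) = 4 + (S - S*U) = 4 + S - S*U)
b = -7/8 (b = -1 - 1/(4 - 2 - 1*(-2)*(-5)) = -1 - 1/(4 - 2 - 10) = -1 - 1/(-8) = -1 - 1*(-⅛) = -1 + ⅛ = -7/8 ≈ -0.87500)
O(E, m) = 1 + m/E
O(b, 1)*(-11 + 29) = ((-7/8 + 1)/(-7/8))*(-11 + 29) = -8/7*⅛*18 = -⅐*18 = -18/7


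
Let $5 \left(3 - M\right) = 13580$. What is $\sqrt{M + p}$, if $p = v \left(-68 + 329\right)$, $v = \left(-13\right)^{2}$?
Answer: $2 \sqrt{10349} \approx 203.46$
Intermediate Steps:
$v = 169$
$M = -2713$ ($M = 3 - 2716 = -2713$)
$p = 44109$ ($p = 169 \left(-68 + 329\right) = 169 \cdot 261 = 44109$)
$\sqrt{M + p} = \sqrt{-2713 + 44109} = \sqrt{41396} = 2 \sqrt{10349}$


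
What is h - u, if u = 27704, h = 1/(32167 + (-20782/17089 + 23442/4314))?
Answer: -10951043889316257/395287463962 ≈ -27704.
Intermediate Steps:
h = 12286991/395287463962 (h = 1/(32167 + (-20782*1/17089 + 23442*(1/4314))) = 1/(32167 + (-20782/17089 + 3907/719)) = 1/(32167 + 51824465/12286991) = 1/(395287463962/12286991) = 12286991/395287463962 ≈ 3.1084e-5)
h - u = 12286991/395287463962 - 1*27704 = 12286991/395287463962 - 27704 = -10951043889316257/395287463962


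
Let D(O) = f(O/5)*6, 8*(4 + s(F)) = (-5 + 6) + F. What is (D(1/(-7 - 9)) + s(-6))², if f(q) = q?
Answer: 2209/100 ≈ 22.090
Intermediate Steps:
s(F) = -31/8 + F/8 (s(F) = -4 + ((-5 + 6) + F)/8 = -4 + (1 + F)/8 = -4 + (⅛ + F/8) = -31/8 + F/8)
D(O) = 6*O/5 (D(O) = (O/5)*6 = 6*O/5)
(D(1/(-7 - 9)) + s(-6))² = (6/(5*(-7 - 9)) + (-31/8 + (⅛)*(-6)))² = ((6/5)/(-16) + (-31/8 - ¾))² = ((6/5)*(-1/16) - 37/8)² = (-3/40 - 37/8)² = (-47/10)² = 2209/100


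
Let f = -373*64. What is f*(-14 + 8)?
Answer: 143232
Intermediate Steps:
f = -23872
f*(-14 + 8) = -23872*(-14 + 8) = -23872*(-6) = 143232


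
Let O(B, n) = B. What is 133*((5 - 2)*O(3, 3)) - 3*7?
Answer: 1176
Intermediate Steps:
133*((5 - 2)*O(3, 3)) - 3*7 = 133*((5 - 2)*3) - 3*7 = 133*(3*3) - 21 = 133*9 - 21 = 1197 - 21 = 1176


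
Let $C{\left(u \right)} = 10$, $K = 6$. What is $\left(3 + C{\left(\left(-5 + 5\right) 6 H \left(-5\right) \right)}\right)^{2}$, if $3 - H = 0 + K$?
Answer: $169$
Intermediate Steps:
$H = -3$ ($H = 3 - \left(0 + 6\right) = 3 - 6 = -3$)
$\left(3 + C{\left(\left(-5 + 5\right) 6 H \left(-5\right) \right)}\right)^{2} = \left(3 + 10\right)^{2} = 13^{2} = 169$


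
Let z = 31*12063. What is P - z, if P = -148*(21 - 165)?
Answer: -352641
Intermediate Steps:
z = 373953
P = 21312 (P = -148*(-144) = 21312)
P - z = 21312 - 1*373953 = 21312 - 373953 = -352641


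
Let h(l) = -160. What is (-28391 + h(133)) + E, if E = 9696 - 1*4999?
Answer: -23854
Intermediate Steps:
E = 4697 (E = 9696 - 4999 = 4697)
(-28391 + h(133)) + E = (-28391 - 160) + 4697 = -28551 + 4697 = -23854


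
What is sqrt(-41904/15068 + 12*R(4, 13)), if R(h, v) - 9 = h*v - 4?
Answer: 6*sqrt(268519294)/3767 ≈ 26.100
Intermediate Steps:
R(h, v) = 5 + h*v (R(h, v) = 9 + (h*v - 4) = 9 + (-4 + h*v) = 5 + h*v)
sqrt(-41904/15068 + 12*R(4, 13)) = sqrt(-41904/15068 + 12*(5 + 4*13)) = sqrt(-41904*1/15068 + 12*(5 + 52)) = sqrt(-10476/3767 + 12*57) = sqrt(-10476/3767 + 684) = sqrt(2566152/3767) = 6*sqrt(268519294)/3767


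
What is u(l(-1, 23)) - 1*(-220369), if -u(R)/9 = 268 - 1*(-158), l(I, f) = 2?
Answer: 216535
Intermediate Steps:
u(R) = -3834 (u(R) = -9*(268 - 1*(-158)) = -9*(268 + 158) = -9*426 = -3834)
u(l(-1, 23)) - 1*(-220369) = -3834 - 1*(-220369) = -3834 + 220369 = 216535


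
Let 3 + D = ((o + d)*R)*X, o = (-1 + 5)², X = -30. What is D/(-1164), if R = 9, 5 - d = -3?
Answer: 2161/388 ≈ 5.5696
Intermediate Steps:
d = 8 (d = 5 - 1*(-3) = 5 + 3 = 8)
o = 16 (o = 4² = 16)
D = -6483 (D = -3 + ((16 + 8)*9)*(-30) = -3 + (24*9)*(-30) = -3 + 216*(-30) = -3 - 6480 = -6483)
D/(-1164) = -6483/(-1164) = -6483*(-1/1164) = 2161/388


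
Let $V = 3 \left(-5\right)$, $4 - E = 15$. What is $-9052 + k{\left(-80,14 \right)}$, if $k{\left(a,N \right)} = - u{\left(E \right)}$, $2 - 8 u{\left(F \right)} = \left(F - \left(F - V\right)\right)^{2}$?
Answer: $- \frac{72193}{8} \approx -9024.1$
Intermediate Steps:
$E = -11$ ($E = 4 - 15 = -11$)
$V = -15$
$u{\left(F \right)} = - \frac{223}{8}$ ($u{\left(F \right)} = \frac{1}{4} - \frac{\left(F - \left(15 + F\right)\right)^{2}}{8} = \frac{1}{4} - \frac{\left(-15\right)^{2}}{8} = \frac{1}{4} - \frac{225}{8} = - \frac{223}{8}$)
$k{\left(a,N \right)} = \frac{223}{8}$ ($k{\left(a,N \right)} = \left(-1\right) \left(- \frac{223}{8}\right) = \frac{223}{8}$)
$-9052 + k{\left(-80,14 \right)} = -9052 + \frac{223}{8} = - \frac{72193}{8}$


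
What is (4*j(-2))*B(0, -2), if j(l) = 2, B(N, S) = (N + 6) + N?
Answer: 48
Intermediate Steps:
B(N, S) = 6 + 2*N (B(N, S) = (6 + N) + N = 6 + 2*N)
(4*j(-2))*B(0, -2) = (4*2)*(6 + 2*0) = 8*(6 + 0) = 8*6 = 48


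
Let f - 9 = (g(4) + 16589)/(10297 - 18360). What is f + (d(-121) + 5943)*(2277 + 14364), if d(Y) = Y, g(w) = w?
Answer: 781174957800/8063 ≈ 9.6884e+7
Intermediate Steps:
f = 55974/8063 (f = 9 + (4 + 16589)/(10297 - 18360) = 9 + 16593/(-8063) = 9 + 16593*(-1/8063) = 9 - 16593/8063 = 55974/8063 ≈ 6.9421)
f + (d(-121) + 5943)*(2277 + 14364) = 55974/8063 + (-121 + 5943)*(2277 + 14364) = 55974/8063 + 5822*16641 = 55974/8063 + 96883902 = 781174957800/8063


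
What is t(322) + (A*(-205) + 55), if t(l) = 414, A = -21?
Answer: 4774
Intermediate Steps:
t(322) + (A*(-205) + 55) = 414 + (-21*(-205) + 55) = 414 + (4305 + 55) = 414 + 4360 = 4774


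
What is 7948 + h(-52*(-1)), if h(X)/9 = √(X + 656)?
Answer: 7948 + 18*√177 ≈ 8187.5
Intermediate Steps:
h(X) = 9*√(656 + X) (h(X) = 9*√(X + 656) = 9*√(656 + X))
7948 + h(-52*(-1)) = 7948 + 9*√(656 - 52*(-1)) = 7948 + 9*√(656 + 52) = 7948 + 9*√708 = 7948 + 9*(2*√177) = 7948 + 18*√177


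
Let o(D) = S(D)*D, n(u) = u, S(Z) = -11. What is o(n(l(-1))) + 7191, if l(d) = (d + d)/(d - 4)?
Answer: 35933/5 ≈ 7186.6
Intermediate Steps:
l(d) = 2*d/(-4 + d) (l(d) = (2*d)/(-4 + d) = 2*d/(-4 + d))
o(D) = -11*D
o(n(l(-1))) + 7191 = -22*(-1)/(-4 - 1) + 7191 = -22*(-1)/(-5) + 7191 = -22*(-1)*(-1)/5 + 7191 = -11*⅖ + 7191 = -22/5 + 7191 = 35933/5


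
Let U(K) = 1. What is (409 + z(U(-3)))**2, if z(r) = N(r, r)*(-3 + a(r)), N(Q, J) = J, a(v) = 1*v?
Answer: 165649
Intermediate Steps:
a(v) = v
z(r) = r*(-3 + r)
(409 + z(U(-3)))**2 = (409 + 1*(-3 + 1))**2 = (409 + 1*(-2))**2 = (409 - 2)**2 = 407**2 = 165649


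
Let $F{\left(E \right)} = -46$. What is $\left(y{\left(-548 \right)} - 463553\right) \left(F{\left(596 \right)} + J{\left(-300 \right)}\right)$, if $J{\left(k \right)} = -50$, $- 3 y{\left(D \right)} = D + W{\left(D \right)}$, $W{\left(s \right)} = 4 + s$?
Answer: $44466144$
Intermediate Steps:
$y{\left(D \right)} = - \frac{4}{3} - \frac{2 D}{3}$ ($y{\left(D \right)} = - \frac{D + \left(4 + D\right)}{3} = - \frac{4 + 2 D}{3} = - \frac{4}{3} - \frac{2 D}{3}$)
$\left(y{\left(-548 \right)} - 463553\right) \left(F{\left(596 \right)} + J{\left(-300 \right)}\right) = \left(\left(- \frac{4}{3} - - \frac{1096}{3}\right) - 463553\right) \left(-46 - 50\right) = \left(\left(- \frac{4}{3} + \frac{1096}{3}\right) - 463553\right) \left(-96\right) = \left(364 - 463553\right) \left(-96\right) = \left(-463189\right) \left(-96\right) = 44466144$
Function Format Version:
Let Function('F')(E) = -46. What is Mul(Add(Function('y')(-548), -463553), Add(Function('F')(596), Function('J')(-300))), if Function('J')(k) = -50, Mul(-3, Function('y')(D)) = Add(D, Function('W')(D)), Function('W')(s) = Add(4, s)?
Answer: 44466144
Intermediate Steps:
Function('y')(D) = Add(Rational(-4, 3), Mul(Rational(-2, 3), D)) (Function('y')(D) = Mul(Rational(-1, 3), Add(D, Add(4, D))) = Mul(Rational(-1, 3), Add(4, Mul(2, D))) = Add(Rational(-4, 3), Mul(Rational(-2, 3), D)))
Mul(Add(Function('y')(-548), -463553), Add(Function('F')(596), Function('J')(-300))) = Mul(Add(Add(Rational(-4, 3), Mul(Rational(-2, 3), -548)), -463553), Add(-46, -50)) = Mul(Add(Add(Rational(-4, 3), Rational(1096, 3)), -463553), -96) = Mul(Add(364, -463553), -96) = Mul(-463189, -96) = 44466144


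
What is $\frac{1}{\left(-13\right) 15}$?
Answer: $- \frac{1}{195} \approx -0.0051282$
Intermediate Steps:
$\frac{1}{\left(-13\right) 15} = \frac{1}{-195} = - \frac{1}{195}$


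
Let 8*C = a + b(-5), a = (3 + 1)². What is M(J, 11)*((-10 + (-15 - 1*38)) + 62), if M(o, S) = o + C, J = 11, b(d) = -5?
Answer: -99/8 ≈ -12.375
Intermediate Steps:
a = 16 (a = 4² = 16)
C = 11/8 (C = (16 - 5)/8 = (⅛)*11 = 11/8 ≈ 1.3750)
M(o, S) = 11/8 + o (M(o, S) = o + 11/8 = 11/8 + o)
M(J, 11)*((-10 + (-15 - 1*38)) + 62) = (11/8 + 11)*((-10 + (-15 - 1*38)) + 62) = 99*((-10 + (-15 - 38)) + 62)/8 = 99*((-10 - 53) + 62)/8 = 99*(-63 + 62)/8 = (99/8)*(-1) = -99/8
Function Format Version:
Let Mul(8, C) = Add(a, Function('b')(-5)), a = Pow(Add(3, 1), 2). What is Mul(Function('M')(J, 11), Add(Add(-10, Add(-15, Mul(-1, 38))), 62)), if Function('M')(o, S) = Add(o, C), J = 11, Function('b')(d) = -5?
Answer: Rational(-99, 8) ≈ -12.375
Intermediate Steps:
a = 16 (a = Pow(4, 2) = 16)
C = Rational(11, 8) (C = Mul(Rational(1, 8), Add(16, -5)) = Mul(Rational(1, 8), 11) = Rational(11, 8) ≈ 1.3750)
Function('M')(o, S) = Add(Rational(11, 8), o) (Function('M')(o, S) = Add(o, Rational(11, 8)) = Add(Rational(11, 8), o))
Mul(Function('M')(J, 11), Add(Add(-10, Add(-15, Mul(-1, 38))), 62)) = Mul(Add(Rational(11, 8), 11), Add(Add(-10, Add(-15, Mul(-1, 38))), 62)) = Mul(Rational(99, 8), Add(Add(-10, Add(-15, -38)), 62)) = Mul(Rational(99, 8), Add(Add(-10, -53), 62)) = Mul(Rational(99, 8), Add(-63, 62)) = Mul(Rational(99, 8), -1) = Rational(-99, 8)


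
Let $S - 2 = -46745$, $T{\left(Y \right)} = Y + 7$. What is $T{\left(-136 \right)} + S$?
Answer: $-46872$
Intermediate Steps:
$T{\left(Y \right)} = 7 + Y$
$S = -46743$ ($S = 2 - 46745 = -46743$)
$T{\left(-136 \right)} + S = \left(7 - 136\right) - 46743 = -129 - 46743 = -46872$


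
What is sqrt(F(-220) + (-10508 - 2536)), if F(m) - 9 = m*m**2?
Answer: I*sqrt(10661035) ≈ 3265.1*I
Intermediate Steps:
F(m) = 9 + m**3 (F(m) = 9 + m*m**2 = 9 + m**3)
sqrt(F(-220) + (-10508 - 2536)) = sqrt((9 + (-220)**3) + (-10508 - 2536)) = sqrt((9 - 10648000) - 13044) = sqrt(-10647991 - 13044) = sqrt(-10661035) = I*sqrt(10661035)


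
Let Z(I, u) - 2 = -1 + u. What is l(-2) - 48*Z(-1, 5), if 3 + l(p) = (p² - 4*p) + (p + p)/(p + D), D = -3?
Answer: -1391/5 ≈ -278.20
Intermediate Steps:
Z(I, u) = 1 + u (Z(I, u) = 2 + (-1 + u) = 1 + u)
l(p) = -3 + p² - 4*p + 2*p/(-3 + p) (l(p) = -3 + ((p² - 4*p) + (p + p)/(p - 3)) = -3 + ((p² - 4*p) + (2*p)/(-3 + p)) = -3 + ((p² - 4*p) + 2*p/(-3 + p)) = -3 + (p² - 4*p + 2*p/(-3 + p)) = -3 + p² - 4*p + 2*p/(-3 + p))
l(-2) - 48*Z(-1, 5) = (9 + (-2)³ - 7*(-2)² + 11*(-2))/(-3 - 2) - 48*(1 + 5) = (9 - 8 - 7*4 - 22)/(-5) - 48*6 = -(9 - 8 - 28 - 22)/5 - 288 = -⅕*(-49) - 288 = 49/5 - 288 = -1391/5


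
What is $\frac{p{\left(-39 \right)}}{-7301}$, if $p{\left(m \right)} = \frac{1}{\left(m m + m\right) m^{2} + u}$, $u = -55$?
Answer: $- \frac{1}{16456943167} \approx -6.0765 \cdot 10^{-11}$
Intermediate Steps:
$p{\left(m \right)} = \frac{1}{-55 + m^{2} \left(m + m^{2}\right)}$ ($p{\left(m \right)} = \frac{1}{\left(m m + m\right) m^{2} - 55} = \frac{1}{\left(m^{2} + m\right) m^{2} - 55} = \frac{1}{\left(m + m^{2}\right) m^{2} - 55} = \frac{1}{m^{2} \left(m + m^{2}\right) - 55} = \frac{1}{-55 + m^{2} \left(m + m^{2}\right)}$)
$\frac{p{\left(-39 \right)}}{-7301} = \frac{1}{\left(-55 + \left(-39\right)^{3} + \left(-39\right)^{4}\right) \left(-7301\right)} = \frac{1}{-55 - 59319 + 2313441} \left(- \frac{1}{7301}\right) = \frac{1}{2254067} \left(- \frac{1}{7301}\right) = - \frac{1}{16456943167}$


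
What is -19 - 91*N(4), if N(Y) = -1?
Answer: 72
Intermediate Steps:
-19 - 91*N(4) = -19 - 91*(-1) = -19 + 91 = 72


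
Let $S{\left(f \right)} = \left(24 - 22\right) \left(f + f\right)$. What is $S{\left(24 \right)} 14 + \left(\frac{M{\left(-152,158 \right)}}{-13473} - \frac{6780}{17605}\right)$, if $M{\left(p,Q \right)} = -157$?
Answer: $\frac{63739537361}{47438433} \approx 1343.6$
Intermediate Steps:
$S{\left(f \right)} = 4 f$ ($S{\left(f \right)} = 2 \cdot 2 f = 4 f$)
$S{\left(24 \right)} 14 + \left(\frac{M{\left(-152,158 \right)}}{-13473} - \frac{6780}{17605}\right) = 4 \cdot 24 \cdot 14 - \left(- \frac{157}{13473} + \frac{1356}{3521}\right) = 96 \cdot 14 - \frac{17716591}{47438433} = 1344 + \left(\frac{157}{13473} - \frac{1356}{3521}\right) = 1344 - \frac{17716591}{47438433} = \frac{63739537361}{47438433}$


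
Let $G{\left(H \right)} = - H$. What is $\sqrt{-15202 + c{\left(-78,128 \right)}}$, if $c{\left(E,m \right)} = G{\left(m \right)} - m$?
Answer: $i \sqrt{15458} \approx 124.33 i$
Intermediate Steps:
$c{\left(E,m \right)} = - 2 m$ ($c{\left(E,m \right)} = - m - m = - 2 m$)
$\sqrt{-15202 + c{\left(-78,128 \right)}} = \sqrt{-15202 - 256} = \sqrt{-15458} = i \sqrt{15458}$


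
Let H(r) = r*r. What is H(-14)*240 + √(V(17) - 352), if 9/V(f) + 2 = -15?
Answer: 47040 + I*√101881/17 ≈ 47040.0 + 18.776*I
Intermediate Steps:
V(f) = -9/17 (V(f) = 9/(-2 - 15) = 9/(-17) = 9*(-1/17) = -9/17)
H(r) = r²
H(-14)*240 + √(V(17) - 352) = (-14)²*240 + √(-9/17 - 352) = 196*240 + √(-5993/17) = 47040 + I*√101881/17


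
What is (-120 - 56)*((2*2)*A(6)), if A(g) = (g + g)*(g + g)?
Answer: -101376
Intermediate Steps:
A(g) = 4*g**2 (A(g) = (2*g)*(2*g) = 4*g**2)
(-120 - 56)*((2*2)*A(6)) = (-120 - 56)*((2*2)*(4*6**2)) = -704*4*36 = -704*144 = -176*576 = -101376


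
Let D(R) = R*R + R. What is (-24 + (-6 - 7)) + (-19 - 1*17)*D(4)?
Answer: -757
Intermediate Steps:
D(R) = R + R**2 (D(R) = R**2 + R = R + R**2)
(-24 + (-6 - 7)) + (-19 - 1*17)*D(4) = (-24 + (-6 - 7)) + (-19 - 1*17)*(4*(1 + 4)) = (-24 - 13) + (-19 - 17)*(4*5) = -37 - 36*20 = -37 - 720 = -757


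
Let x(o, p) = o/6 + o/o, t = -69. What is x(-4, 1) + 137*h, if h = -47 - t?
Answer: 9043/3 ≈ 3014.3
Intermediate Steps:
x(o, p) = 1 + o/6 (x(o, p) = o*(1/6) + 1 = o/6 + 1 = 1 + o/6)
h = 22 (h = -47 - 1*(-69) = -47 + 69 = 22)
x(-4, 1) + 137*h = (1 + (1/6)*(-4)) + 137*22 = (1 - 2/3) + 3014 = 1/3 + 3014 = 9043/3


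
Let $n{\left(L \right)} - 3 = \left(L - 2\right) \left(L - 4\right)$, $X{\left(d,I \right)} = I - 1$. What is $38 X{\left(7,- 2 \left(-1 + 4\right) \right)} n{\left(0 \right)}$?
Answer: $-2926$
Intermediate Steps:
$X{\left(d,I \right)} = -1 + I$ ($X{\left(d,I \right)} = I - 1 = -1 + I$)
$n{\left(L \right)} = 3 + \left(-4 + L\right) \left(-2 + L\right)$ ($n{\left(L \right)} = 3 + \left(L - 2\right) \left(L - 4\right) = 3 + \left(-2 + L\right) \left(-4 + L\right) = 3 + \left(-4 + L\right) \left(-2 + L\right)$)
$38 X{\left(7,- 2 \left(-1 + 4\right) \right)} n{\left(0 \right)} = 38 \left(-1 - 2 \left(-1 + 4\right)\right) \left(11 + 0^{2} - 0\right) = 38 \left(-1 - 6\right) \left(11 + 0 + 0\right) = 38 \left(-1 - 6\right) 11 = 38 \left(-7\right) 11 = \left(-266\right) 11 = -2926$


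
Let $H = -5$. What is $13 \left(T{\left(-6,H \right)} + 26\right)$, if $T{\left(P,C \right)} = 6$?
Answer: $416$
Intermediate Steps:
$13 \left(T{\left(-6,H \right)} + 26\right) = 13 \left(6 + 26\right) = 13 \cdot 32 = 416$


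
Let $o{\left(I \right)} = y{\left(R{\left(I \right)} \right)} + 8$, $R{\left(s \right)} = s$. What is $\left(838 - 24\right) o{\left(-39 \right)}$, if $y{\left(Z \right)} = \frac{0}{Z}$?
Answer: $6512$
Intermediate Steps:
$y{\left(Z \right)} = 0$
$o{\left(I \right)} = 8$ ($o{\left(I \right)} = 0 + 8 = 8$)
$\left(838 - 24\right) o{\left(-39 \right)} = \left(838 - 24\right) 8 = 814 \cdot 8 = 6512$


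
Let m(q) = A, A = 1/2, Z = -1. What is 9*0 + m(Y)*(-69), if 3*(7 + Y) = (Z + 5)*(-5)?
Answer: -69/2 ≈ -34.500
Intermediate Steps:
Y = -41/3 (Y = -7 + ((-1 + 5)*(-5))/3 = -7 + (4*(-5))/3 = -7 + (1/3)*(-20) = -7 - 20/3 = -41/3 ≈ -13.667)
A = 1/2 ≈ 0.50000
m(q) = 1/2
9*0 + m(Y)*(-69) = 9*0 + (1/2)*(-69) = 0 - 69/2 = -69/2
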